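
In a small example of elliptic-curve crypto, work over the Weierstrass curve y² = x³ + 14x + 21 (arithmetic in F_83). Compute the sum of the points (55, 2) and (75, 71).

(34, 58)

(55, 2) + (75, 71). λ = (71 - 2)/(75 - 55) ≡ 69/20 mod 83. 20⁻¹ ≡ 54 (mod 83), so λ ≡ 74.
  x = λ² - 55 - 75 = 5476 - 130 ≡ 34; y = λ·(55 - 34) - 2 ≡ 58. → (34, 58)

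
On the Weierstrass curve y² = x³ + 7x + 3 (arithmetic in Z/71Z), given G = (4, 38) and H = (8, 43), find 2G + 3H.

First 2G:
Repeated addition: build up to 2G.
2G: tangent at (4, 38): λ = (3·4² + 7)/(2·38) ≡ 55/5. 5⁻¹ ≡ 57 (mod 71) since 5·57 = 285 ≡ 1, so λ ≡ 55·57 ≡ 11.
  x = λ² - 4 - 4 = 121 - 8 ≡ 42; y = λ·(4 - 42) - 38 ≡ 41. → (42, 41)
2G = (42, 41).
Next 3H:
Repeated addition: build up to 3H.
2H: tangent at (8, 43): λ = (3·8² + 7)/(2·43) ≡ 57/15. 15⁻¹ ≡ 19 (mod 71) since 15·19 = 285 ≡ 1, so λ ≡ 57·19 ≡ 18.
  x = λ² - 8 - 8 = 324 - 16 ≡ 24; y = λ·(8 - 24) - 43 ≡ 24. → (24, 24)
3H: (24, 24) + (8, 43). λ = (43 - 24)/(8 - 24) ≡ 19/55 mod 71. 55⁻¹ ≡ 31 (mod 71) since 55·31 = 1705 ≡ 1, so λ ≡ 21.
  x = λ² - 24 - 8 = 441 - 32 ≡ 54; y = λ·(24 - 54) - 24 ≡ 56. → (54, 56)
3H = (54, 56).
Finally 2G + 3H:
(42, 41) + (54, 56). λ = (56 - 41)/(54 - 42) ≡ 15/12 mod 71. 12⁻¹ ≡ 6 (mod 71), so λ ≡ 19.
  x = λ² - 42 - 54 = 361 - 96 ≡ 52; y = λ·(42 - 52) - 41 ≡ 53. → (52, 53)

(52, 53)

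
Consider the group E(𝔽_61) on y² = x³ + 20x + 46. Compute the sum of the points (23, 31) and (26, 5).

(23, 31) + (26, 5). λ = (5 - 31)/(26 - 23) ≡ 35/3 mod 61. 3⁻¹ ≡ 41 (mod 61) since 3·41 = 123 ≡ 1, so λ ≡ 32.
  x = λ² - 23 - 26 = 1024 - 49 ≡ 60; y = λ·(23 - 60) - 31 ≡ 5. → (60, 5)

(60, 5)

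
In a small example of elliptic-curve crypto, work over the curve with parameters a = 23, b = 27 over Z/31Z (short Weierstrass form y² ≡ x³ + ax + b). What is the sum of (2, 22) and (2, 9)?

O

The two points share x = 2 and their y-coordinates satisfy 22 + 9 ≡ 0 (mod 31), so they are inverses. Their sum is O.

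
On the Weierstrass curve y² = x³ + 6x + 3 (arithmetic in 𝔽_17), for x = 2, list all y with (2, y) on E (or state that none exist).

none

x³ + 6x + 3 = 23 ≡ 6 (mod 17).
6 is a non-residue mod 17; no y exists.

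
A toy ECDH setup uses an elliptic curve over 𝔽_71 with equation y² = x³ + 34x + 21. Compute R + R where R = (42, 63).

tangent at (42, 63): λ = (3·42² + 34)/(2·63) ≡ 1/55. 55⁻¹ ≡ 31 (mod 71) since 55·31 = 1705 ≡ 1, so λ ≡ 1·31 ≡ 31.
  x = λ² - 42 - 42 = 961 - 84 ≡ 25; y = λ·(42 - 25) - 63 ≡ 38. → (25, 38)

(25, 38)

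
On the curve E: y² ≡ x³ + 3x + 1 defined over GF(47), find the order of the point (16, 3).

2P: tangent at (16, 3): λ = (3·16² + 3)/(2·3) ≡ 19/6. 6⁻¹ ≡ 8 (mod 47) since 6·8 = 48 ≡ 1, so λ ≡ 19·8 ≡ 11.
  x = λ² - 16 - 16 = 121 - 32 ≡ 42; y = λ·(16 - 42) - 3 ≡ 40. → (42, 40)
3P: (42, 40) + (16, 3). λ = (3 - 40)/(16 - 42) ≡ 10/21 mod 47. 21⁻¹ ≡ 9 (mod 47), so λ ≡ 43.
  x = λ² - 42 - 16 = 1849 - 58 ≡ 5; y = λ·(42 - 5) - 40 ≡ 0. → (5, 0)
4P: (5, 0) + (16, 3). λ = (3 - 0)/(16 - 5) ≡ 3/11 mod 47. 11⁻¹ ≡ 30 (mod 47) since 11·30 = 330 ≡ 1, so λ ≡ 43.
  x = λ² - 5 - 16 = 1849 - 21 ≡ 42; y = λ·(5 - 42) - 0 ≡ 7. → (42, 7)
5P: (42, 7) + (16, 3). λ = (3 - 7)/(16 - 42) ≡ 43/21 mod 47. 21⁻¹ ≡ 9 (mod 47), so λ ≡ 11.
  x = λ² - 42 - 16 = 121 - 58 ≡ 16; y = λ·(42 - 16) - 7 ≡ 44. → (16, 44)
6P: (16, 44) + (16, 3): same x and y₁ ≡ -y₂, so the sum is the point at infinity.
6P = the point at infinity, so the order is 6.

6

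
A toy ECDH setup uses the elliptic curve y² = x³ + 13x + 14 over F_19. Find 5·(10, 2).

(10, 17)

Write P = (10, 2).
Double-and-add on 5 = (101)₂. Start with P = (10, 2) for the leading 1-bit.
double: tangent at (10, 2): λ = (3·10² + 13)/(2·2) ≡ 9/4. 4⁻¹ ≡ 5 (mod 19), so λ ≡ 9·5 ≡ 7.
  x = λ² - 10 - 10 = 49 - 20 ≡ 10; y = λ·(10 - 10) - 2 ≡ 17. → (10, 17)
double: tangent at (10, 17): λ = (3·10² + 13)/(2·17) ≡ 9/15. 15⁻¹ ≡ 14 (mod 19) since 15·14 = 210 ≡ 1, so λ ≡ 9·14 ≡ 12.
  x = λ² - 10 - 10 = 144 - 20 ≡ 10; y = λ·(10 - 10) - 17 ≡ 2. → (10, 2)
add P: tangent at (10, 2): λ = (3·10² + 13)/(2·2) ≡ 9/4. 4⁻¹ ≡ 5 (mod 19) since 4·5 = 20 ≡ 1, so λ ≡ 9·5 ≡ 7.
  x = λ² - 10 - 10 = 49 - 20 ≡ 10; y = λ·(10 - 10) - 2 ≡ 17. → (10, 17)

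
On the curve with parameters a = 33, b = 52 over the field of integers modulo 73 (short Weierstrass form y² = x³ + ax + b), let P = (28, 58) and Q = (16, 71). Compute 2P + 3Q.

(68, 45)

First 2P:
Repeated addition: build up to 2P.
2P: tangent at (28, 58): λ = (3·28² + 33)/(2·58) ≡ 49/43. 43⁻¹ ≡ 17 (mod 73), so λ ≡ 49·17 ≡ 30.
  x = λ² - 28 - 28 = 900 - 56 ≡ 41; y = λ·(28 - 41) - 58 ≡ 63. → (41, 63)
2P = (41, 63).
Next 3Q:
Repeated addition: build up to 3Q.
2Q: tangent at (16, 71): λ = (3·16² + 33)/(2·71) ≡ 71/69. 69⁻¹ ≡ 18 (mod 73) since 69·18 = 1242 ≡ 1, so λ ≡ 71·18 ≡ 37.
  x = λ² - 16 - 16 = 1369 - 32 ≡ 23; y = λ·(16 - 23) - 71 ≡ 35. → (23, 35)
3Q: (23, 35) + (16, 71). λ = (71 - 35)/(16 - 23) ≡ 36/66 mod 73. 66⁻¹ ≡ 52 (mod 73) since 66·52 = 3432 ≡ 1, so λ ≡ 47.
  x = λ² - 23 - 16 = 2209 - 39 ≡ 53; y = λ·(23 - 53) - 35 ≡ 15. → (53, 15)
3Q = (53, 15).
Finally 2P + 3Q:
(41, 63) + (53, 15). λ = (15 - 63)/(53 - 41) ≡ 25/12 mod 73. 12⁻¹ ≡ 67 (mod 73), so λ ≡ 69.
  x = λ² - 41 - 53 = 4761 - 94 ≡ 68; y = λ·(41 - 68) - 63 ≡ 45. → (68, 45)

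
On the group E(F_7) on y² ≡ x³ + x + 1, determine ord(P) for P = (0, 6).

2P: tangent at (0, 6): λ = (3·0² + 1)/(2·6) ≡ 1/5. 5⁻¹ ≡ 3 (mod 7), so λ ≡ 1·3 ≡ 3.
  x = λ² - 0 - 0 = 9 - 0 ≡ 2; y = λ·(0 - 2) - 6 ≡ 2. → (2, 2)
3P: (2, 2) + (0, 6). λ = (6 - 2)/(0 - 2) ≡ 4/5 mod 7. 5⁻¹ ≡ 3 (mod 7) since 5·3 = 15 ≡ 1, so λ ≡ 5.
  x = λ² - 2 - 0 = 25 - 2 ≡ 2; y = λ·(2 - 2) - 2 ≡ 5. → (2, 5)
4P: (2, 5) + (0, 6). λ = (6 - 5)/(0 - 2) ≡ 1/5 mod 7. 5⁻¹ ≡ 3 (mod 7) since 5·3 = 15 ≡ 1, so λ ≡ 3.
  x = λ² - 2 - 0 = 9 - 2 ≡ 0; y = λ·(2 - 0) - 5 ≡ 1. → (0, 1)
5P: (0, 1) + (0, 6): same x and y₁ ≡ -y₂, so the sum is the point at infinity.
5P = the point at infinity, so the order is 5.

5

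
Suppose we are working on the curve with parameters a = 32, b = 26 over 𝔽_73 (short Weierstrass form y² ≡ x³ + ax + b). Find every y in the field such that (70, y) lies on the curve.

7, 66

x³ + 32x + 26 = 345266 ≡ 49 (mod 73).
Square roots of 49 mod 73: 7 and 66 (since 7² = 49 ≡ 49).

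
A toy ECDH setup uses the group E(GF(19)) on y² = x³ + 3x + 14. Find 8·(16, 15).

Write G = (16, 15).
Repeated addition: build up to 8G.
2G: tangent at (16, 15): λ = (3·16² + 3)/(2·15) ≡ 11/11. 11⁻¹ ≡ 7 (mod 19), so λ ≡ 11·7 ≡ 1.
  x = λ² - 16 - 16 = 1 - 32 ≡ 7; y = λ·(16 - 7) - 15 ≡ 13. → (7, 13)
3G: (7, 13) + (16, 15). λ = (15 - 13)/(16 - 7) ≡ 2/9 mod 19. 9⁻¹ ≡ 17 (mod 19), so λ ≡ 15.
  x = λ² - 7 - 16 = 225 - 23 ≡ 12; y = λ·(7 - 12) - 13 ≡ 7. → (12, 7)
4G: (12, 7) + (16, 15). λ = (15 - 7)/(16 - 12) ≡ 8/4 mod 19. 4⁻¹ ≡ 5 (mod 19), so λ ≡ 2.
  x = λ² - 12 - 16 = 4 - 28 ≡ 14; y = λ·(12 - 14) - 7 ≡ 8. → (14, 8)
5G: (14, 8) + (16, 15). λ = (15 - 8)/(16 - 14) ≡ 7/2 mod 19. 2⁻¹ ≡ 10 (mod 19) since 2·10 = 20 ≡ 1, so λ ≡ 13.
  x = λ² - 14 - 16 = 169 - 30 ≡ 6; y = λ·(14 - 6) - 8 ≡ 1. → (6, 1)
6G: (6, 1) + (16, 15). λ = (15 - 1)/(16 - 6) ≡ 14/10 mod 19. 10⁻¹ ≡ 2 (mod 19), so λ ≡ 9.
  x = λ² - 6 - 16 = 81 - 22 ≡ 2; y = λ·(6 - 2) - 1 ≡ 16. → (2, 16)
7G: (2, 16) + (16, 15). λ = (15 - 16)/(16 - 2) ≡ 18/14 mod 19. 14⁻¹ ≡ 15 (mod 19), so λ ≡ 4.
  x = λ² - 2 - 16 = 16 - 18 ≡ 17; y = λ·(2 - 17) - 16 ≡ 0. → (17, 0)
8G: (17, 0) + (16, 15). λ = (15 - 0)/(16 - 17) ≡ 15/18 mod 19. 18⁻¹ ≡ 18 (mod 19) since 18·18 = 324 ≡ 1, so λ ≡ 4.
  x = λ² - 17 - 16 = 16 - 33 ≡ 2; y = λ·(17 - 2) - 0 ≡ 3. → (2, 3)

(2, 3)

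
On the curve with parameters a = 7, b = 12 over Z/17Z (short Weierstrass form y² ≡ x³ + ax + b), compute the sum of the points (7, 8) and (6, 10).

(8, 11)

(7, 8) + (6, 10). λ = (10 - 8)/(6 - 7) ≡ 2/16 mod 17. 16⁻¹ ≡ 16 (mod 17), so λ ≡ 15.
  x = λ² - 7 - 6 = 225 - 13 ≡ 8; y = λ·(7 - 8) - 8 ≡ 11. → (8, 11)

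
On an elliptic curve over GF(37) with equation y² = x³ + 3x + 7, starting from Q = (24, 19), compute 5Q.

(21, 9)

Repeated addition: build up to 5Q.
2Q: tangent at (24, 19): λ = (3·24² + 3)/(2·19) ≡ 29/1. 1⁻¹ ≡ 1 (mod 37) since 1·1 = 1 ≡ 1, so λ ≡ 29·1 ≡ 29.
  x = λ² - 24 - 24 = 841 - 48 ≡ 16; y = λ·(24 - 16) - 19 ≡ 28. → (16, 28)
3Q: (16, 28) + (24, 19). λ = (19 - 28)/(24 - 16) ≡ 28/8 mod 37. 8⁻¹ ≡ 14 (mod 37) since 8·14 = 112 ≡ 1, so λ ≡ 22.
  x = λ² - 16 - 24 = 484 - 40 ≡ 0; y = λ·(16 - 0) - 28 ≡ 28. → (0, 28)
4Q: (0, 28) + (24, 19). λ = (19 - 28)/(24 - 0) ≡ 28/24 mod 37. 24⁻¹ ≡ 17 (mod 37), so λ ≡ 32.
  x = λ² - 0 - 24 = 1024 - 24 ≡ 1; y = λ·(0 - 1) - 28 ≡ 14. → (1, 14)
5Q: (1, 14) + (24, 19). λ = (19 - 14)/(24 - 1) ≡ 5/23 mod 37. 23⁻¹ ≡ 29 (mod 37) since 23·29 = 667 ≡ 1, so λ ≡ 34.
  x = λ² - 1 - 24 = 1156 - 25 ≡ 21; y = λ·(1 - 21) - 14 ≡ 9. → (21, 9)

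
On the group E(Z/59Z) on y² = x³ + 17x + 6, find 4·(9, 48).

Write G = (9, 48).
Repeated addition: build up to 4G.
2G: tangent at (9, 48): λ = (3·9² + 17)/(2·48) ≡ 24/37. 37⁻¹ ≡ 8 (mod 59), so λ ≡ 24·8 ≡ 15.
  x = λ² - 9 - 9 = 225 - 18 ≡ 30; y = λ·(9 - 30) - 48 ≡ 50. → (30, 50)
3G: (30, 50) + (9, 48). λ = (48 - 50)/(9 - 30) ≡ 57/38 mod 59. 38⁻¹ ≡ 14 (mod 59) since 38·14 = 532 ≡ 1, so λ ≡ 31.
  x = λ² - 30 - 9 = 961 - 39 ≡ 37; y = λ·(30 - 37) - 50 ≡ 28. → (37, 28)
4G: (37, 28) + (9, 48). λ = (48 - 28)/(9 - 37) ≡ 20/31 mod 59. 31⁻¹ ≡ 40 (mod 59), so λ ≡ 33.
  x = λ² - 37 - 9 = 1089 - 46 ≡ 40; y = λ·(37 - 40) - 28 ≡ 50. → (40, 50)

(40, 50)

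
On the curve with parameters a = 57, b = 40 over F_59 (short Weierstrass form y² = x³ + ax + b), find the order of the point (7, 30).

3

2P: tangent at (7, 30): λ = (3·7² + 57)/(2·30) ≡ 27/1. 1⁻¹ ≡ 1 (mod 59), so λ ≡ 27·1 ≡ 27.
  x = λ² - 7 - 7 = 729 - 14 ≡ 7; y = λ·(7 - 7) - 30 ≡ 29. → (7, 29)
3P: (7, 29) + (7, 30): same x and y₁ ≡ -y₂, so the sum is ∞.
3P = ∞, so the order is 3.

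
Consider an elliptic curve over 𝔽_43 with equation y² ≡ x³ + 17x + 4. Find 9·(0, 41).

Write G = (0, 41).
Double-and-add on 9 = (1001)₂. Start with G = (0, 41) for the leading 1-bit.
double: tangent at (0, 41): λ = (3·0² + 17)/(2·41) ≡ 17/39. 39⁻¹ ≡ 32 (mod 43) since 39·32 = 1248 ≡ 1, so λ ≡ 17·32 ≡ 28.
  x = λ² - 0 - 0 = 784 - 0 ≡ 10; y = λ·(0 - 10) - 41 ≡ 23. → (10, 23)
double: tangent at (10, 23): λ = (3·10² + 17)/(2·23) ≡ 16/3. 3⁻¹ ≡ 29 (mod 43), so λ ≡ 16·29 ≡ 34.
  x = λ² - 10 - 10 = 1156 - 20 ≡ 18; y = λ·(10 - 18) - 23 ≡ 6. → (18, 6)
double: tangent at (18, 6): λ = (3·18² + 17)/(2·6) ≡ 0/12. 12⁻¹ ≡ 18 (mod 43), so λ ≡ 0·18 ≡ 0.
  x = λ² - 18 - 18 = 0 - 36 ≡ 7; y = λ·(18 - 7) - 6 ≡ 37. → (7, 37)
add G: (7, 37) + (0, 41). λ = (41 - 37)/(0 - 7) ≡ 4/36 mod 43. 36⁻¹ ≡ 6 (mod 43), so λ ≡ 24.
  x = λ² - 7 - 0 = 576 - 7 ≡ 10; y = λ·(7 - 10) - 37 ≡ 20. → (10, 20)

(10, 20)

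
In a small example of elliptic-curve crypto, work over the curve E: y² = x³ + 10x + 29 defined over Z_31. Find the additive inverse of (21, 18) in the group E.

(21, 13)

-(21, 18) = (21, -18 mod 31) = (21, 13).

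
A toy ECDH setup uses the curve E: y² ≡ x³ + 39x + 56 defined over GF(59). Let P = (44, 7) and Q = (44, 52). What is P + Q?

The two points share x = 44 and their y-coordinates satisfy 7 + 52 ≡ 0 (mod 59), so they are inverses. Their sum is 𝒪.

O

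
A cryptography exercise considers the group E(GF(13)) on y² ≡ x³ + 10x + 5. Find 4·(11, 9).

Write G = (11, 9).
Repeated addition: build up to 4G.
2G: tangent at (11, 9): λ = (3·11² + 10)/(2·9) ≡ 9/5. 5⁻¹ ≡ 8 (mod 13) since 5·8 = 40 ≡ 1, so λ ≡ 9·8 ≡ 7.
  x = λ² - 11 - 11 = 49 - 22 ≡ 1; y = λ·(11 - 1) - 9 ≡ 9. → (1, 9)
3G: (1, 9) + (11, 9). λ = (9 - 9)/(11 - 1) ≡ 0/10 mod 13. 10⁻¹ ≡ 4 (mod 13), so λ ≡ 0.
  x = λ² - 1 - 11 = 0 - 12 ≡ 1; y = λ·(1 - 1) - 9 ≡ 4. → (1, 4)
4G: (1, 4) + (11, 9). λ = (9 - 4)/(11 - 1) ≡ 5/10 mod 13. 10⁻¹ ≡ 4 (mod 13) since 10·4 = 40 ≡ 1, so λ ≡ 7.
  x = λ² - 1 - 11 = 49 - 12 ≡ 11; y = λ·(1 - 11) - 4 ≡ 4. → (11, 4)

(11, 4)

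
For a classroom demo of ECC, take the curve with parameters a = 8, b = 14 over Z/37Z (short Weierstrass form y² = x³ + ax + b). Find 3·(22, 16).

(18, 12)

Write G = (22, 16).
Repeated addition: build up to 3G.
2G: tangent at (22, 16): λ = (3·22² + 8)/(2·16) ≡ 17/32. 32⁻¹ ≡ 22 (mod 37) since 32·22 = 704 ≡ 1, so λ ≡ 17·22 ≡ 4.
  x = λ² - 22 - 22 = 16 - 44 ≡ 9; y = λ·(22 - 9) - 16 ≡ 36. → (9, 36)
3G: (9, 36) + (22, 16). λ = (16 - 36)/(22 - 9) ≡ 17/13 mod 37. 13⁻¹ ≡ 20 (mod 37), so λ ≡ 7.
  x = λ² - 9 - 22 = 49 - 31 ≡ 18; y = λ·(9 - 18) - 36 ≡ 12. → (18, 12)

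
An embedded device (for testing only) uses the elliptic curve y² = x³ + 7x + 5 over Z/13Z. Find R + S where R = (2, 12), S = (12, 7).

(9, 11)

(2, 12) + (12, 7). λ = (7 - 12)/(12 - 2) ≡ 8/10 mod 13. 10⁻¹ ≡ 4 (mod 13) since 10·4 = 40 ≡ 1, so λ ≡ 6.
  x = λ² - 2 - 12 = 36 - 14 ≡ 9; y = λ·(2 - 9) - 12 ≡ 11. → (9, 11)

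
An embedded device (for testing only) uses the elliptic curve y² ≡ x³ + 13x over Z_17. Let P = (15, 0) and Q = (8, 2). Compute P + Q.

(15, 0) + (8, 2). λ = (2 - 0)/(8 - 15) ≡ 2/10 mod 17. 10⁻¹ ≡ 12 (mod 17), so λ ≡ 7.
  x = λ² - 15 - 8 = 49 - 23 ≡ 9; y = λ·(15 - 9) - 0 ≡ 8. → (9, 8)

(9, 8)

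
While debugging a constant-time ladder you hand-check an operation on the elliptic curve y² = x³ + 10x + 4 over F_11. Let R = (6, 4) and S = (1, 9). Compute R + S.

(6, 4) + (1, 9). λ = (9 - 4)/(1 - 6) ≡ 5/6 mod 11. 6⁻¹ ≡ 2 (mod 11) since 6·2 = 12 ≡ 1, so λ ≡ 10.
  x = λ² - 6 - 1 = 100 - 7 ≡ 5; y = λ·(6 - 5) - 4 ≡ 6. → (5, 6)

(5, 6)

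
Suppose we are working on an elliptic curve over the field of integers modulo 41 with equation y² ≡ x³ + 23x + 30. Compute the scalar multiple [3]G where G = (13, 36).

Repeated addition: build up to 3G.
2G: tangent at (13, 36): λ = (3·13² + 23)/(2·36) ≡ 38/31. 31⁻¹ ≡ 4 (mod 41), so λ ≡ 38·4 ≡ 29.
  x = λ² - 13 - 13 = 841 - 26 ≡ 36; y = λ·(13 - 36) - 36 ≡ 35. → (36, 35)
3G: (36, 35) + (13, 36). λ = (36 - 35)/(13 - 36) ≡ 1/18 mod 41. 18⁻¹ ≡ 16 (mod 41), so λ ≡ 16.
  x = λ² - 36 - 13 = 256 - 49 ≡ 2; y = λ·(36 - 2) - 35 ≡ 17. → (2, 17)

(2, 17)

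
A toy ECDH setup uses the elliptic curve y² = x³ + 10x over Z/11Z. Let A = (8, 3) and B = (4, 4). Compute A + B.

(8, 8)

(8, 3) + (4, 4). λ = (4 - 3)/(4 - 8) ≡ 1/7 mod 11. 7⁻¹ ≡ 8 (mod 11), so λ ≡ 8.
  x = λ² - 8 - 4 = 64 - 12 ≡ 8; y = λ·(8 - 8) - 3 ≡ 8. → (8, 8)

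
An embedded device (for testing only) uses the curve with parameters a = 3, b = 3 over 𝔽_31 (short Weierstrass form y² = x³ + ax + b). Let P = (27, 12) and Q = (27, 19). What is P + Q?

O

The two points share x = 27 and their y-coordinates satisfy 12 + 19 ≡ 0 (mod 31), so they are inverses. Their sum is 𝒪.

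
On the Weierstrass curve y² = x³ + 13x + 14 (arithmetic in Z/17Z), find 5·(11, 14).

Write G = (11, 14).
Repeated addition: build up to 5G.
2G: tangent at (11, 14): λ = (3·11² + 13)/(2·14) ≡ 2/11. 11⁻¹ ≡ 14 (mod 17), so λ ≡ 2·14 ≡ 11.
  x = λ² - 11 - 11 = 121 - 22 ≡ 14; y = λ·(11 - 14) - 14 ≡ 4. → (14, 4)
3G: (14, 4) + (11, 14). λ = (14 - 4)/(11 - 14) ≡ 10/14 mod 17. 14⁻¹ ≡ 11 (mod 17) since 14·11 = 154 ≡ 1, so λ ≡ 8.
  x = λ² - 14 - 11 = 64 - 25 ≡ 5; y = λ·(14 - 5) - 4 ≡ 0. → (5, 0)
4G: (5, 0) + (11, 14). λ = (14 - 0)/(11 - 5) ≡ 14/6 mod 17. 6⁻¹ ≡ 3 (mod 17), so λ ≡ 8.
  x = λ² - 5 - 11 = 64 - 16 ≡ 14; y = λ·(5 - 14) - 0 ≡ 13. → (14, 13)
5G: (14, 13) + (11, 14). λ = (14 - 13)/(11 - 14) ≡ 1/14 mod 17. 14⁻¹ ≡ 11 (mod 17) since 14·11 = 154 ≡ 1, so λ ≡ 11.
  x = λ² - 14 - 11 = 121 - 25 ≡ 11; y = λ·(14 - 11) - 13 ≡ 3. → (11, 3)

(11, 3)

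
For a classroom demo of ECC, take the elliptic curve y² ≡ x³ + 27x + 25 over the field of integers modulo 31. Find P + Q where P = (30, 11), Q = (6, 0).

(0, 26)

(30, 11) + (6, 0). λ = (0 - 11)/(6 - 30) ≡ 20/7 mod 31. 7⁻¹ ≡ 9 (mod 31) since 7·9 = 63 ≡ 1, so λ ≡ 25.
  x = λ² - 30 - 6 = 625 - 36 ≡ 0; y = λ·(30 - 0) - 11 ≡ 26. → (0, 26)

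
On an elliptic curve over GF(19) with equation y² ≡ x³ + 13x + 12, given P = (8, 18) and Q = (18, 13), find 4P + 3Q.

(8, 1)

First 4P:
Repeated addition: build up to 4P.
2P: tangent at (8, 18): λ = (3·8² + 13)/(2·18) ≡ 15/17. 17⁻¹ ≡ 9 (mod 19) since 17·9 = 153 ≡ 1, so λ ≡ 15·9 ≡ 2.
  x = λ² - 8 - 8 = 4 - 16 ≡ 7; y = λ·(8 - 7) - 18 ≡ 3. → (7, 3)
3P: (7, 3) + (8, 18). λ = (18 - 3)/(8 - 7) ≡ 15/1 mod 19. 1⁻¹ ≡ 1 (mod 19), so λ ≡ 15.
  x = λ² - 7 - 8 = 225 - 15 ≡ 1; y = λ·(7 - 1) - 3 ≡ 11. → (1, 11)
4P: (1, 11) + (8, 18). λ = (18 - 11)/(8 - 1) ≡ 7/7 mod 19. 7⁻¹ ≡ 11 (mod 19) since 7·11 = 77 ≡ 1, so λ ≡ 1.
  x = λ² - 1 - 8 = 1 - 9 ≡ 11; y = λ·(1 - 11) - 11 ≡ 17. → (11, 17)
4P = (11, 17).
Next 3Q:
Repeated addition: build up to 3Q.
2Q: tangent at (18, 13): λ = (3·18² + 13)/(2·13) ≡ 16/7. 7⁻¹ ≡ 11 (mod 19), so λ ≡ 16·11 ≡ 5.
  x = λ² - 18 - 18 = 25 - 36 ≡ 8; y = λ·(18 - 8) - 13 ≡ 18. → (8, 18)
3Q: (8, 18) + (18, 13). λ = (13 - 18)/(18 - 8) ≡ 14/10 mod 19. 10⁻¹ ≡ 2 (mod 19), so λ ≡ 9.
  x = λ² - 8 - 18 = 81 - 26 ≡ 17; y = λ·(8 - 17) - 18 ≡ 15. → (17, 15)
3Q = (17, 15).
Finally 4P + 3Q:
(11, 17) + (17, 15). λ = (15 - 17)/(17 - 11) ≡ 17/6 mod 19. 6⁻¹ ≡ 16 (mod 19), so λ ≡ 6.
  x = λ² - 11 - 17 = 36 - 28 ≡ 8; y = λ·(11 - 8) - 17 ≡ 1. → (8, 1)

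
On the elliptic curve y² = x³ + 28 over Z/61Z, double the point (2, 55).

tangent at (2, 55): λ = (3·2² + 0)/(2·55) ≡ 12/49. 49⁻¹ ≡ 5 (mod 61) since 49·5 = 245 ≡ 1, so λ ≡ 12·5 ≡ 60.
  x = λ² - 2 - 2 = 3600 - 4 ≡ 58; y = λ·(2 - 58) - 55 ≡ 1. → (58, 1)

(58, 1)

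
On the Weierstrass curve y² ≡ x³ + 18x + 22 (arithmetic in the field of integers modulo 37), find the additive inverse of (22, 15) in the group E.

-(22, 15) = (22, -15 mod 37) = (22, 22).

(22, 22)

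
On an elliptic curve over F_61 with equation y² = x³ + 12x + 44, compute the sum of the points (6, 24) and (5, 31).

(6, 24) + (5, 31). λ = (31 - 24)/(5 - 6) ≡ 7/60 mod 61. 60⁻¹ ≡ 60 (mod 61) since 60·60 = 3600 ≡ 1, so λ ≡ 54.
  x = λ² - 6 - 5 = 2916 - 11 ≡ 38; y = λ·(6 - 38) - 24 ≡ 17. → (38, 17)

(38, 17)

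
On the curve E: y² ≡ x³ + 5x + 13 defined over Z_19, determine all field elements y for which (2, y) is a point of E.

none

x³ + 5x + 13 = 31 ≡ 12 (mod 19).
12 is a non-residue mod 19; no y exists.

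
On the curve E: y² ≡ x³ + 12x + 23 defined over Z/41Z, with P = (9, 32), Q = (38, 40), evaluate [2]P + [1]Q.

First 2P:
Repeated addition: build up to 2P.
2P: tangent at (9, 32): λ = (3·9² + 12)/(2·32) ≡ 9/23. 23⁻¹ ≡ 25 (mod 41), so λ ≡ 9·25 ≡ 20.
  x = λ² - 9 - 9 = 400 - 18 ≡ 13; y = λ·(9 - 13) - 32 ≡ 11. → (13, 11)
2P = (13, 11).
Finally 2P + Q:
(13, 11) + (38, 40). λ = (40 - 11)/(38 - 13) ≡ 29/25 mod 41. 25⁻¹ ≡ 23 (mod 41) since 25·23 = 575 ≡ 1, so λ ≡ 11.
  x = λ² - 13 - 38 = 121 - 51 ≡ 29; y = λ·(13 - 29) - 11 ≡ 18. → (29, 18)

(29, 18)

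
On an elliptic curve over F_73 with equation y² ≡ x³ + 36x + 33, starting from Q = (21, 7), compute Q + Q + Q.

(18, 69)

Repeated addition: build up to 3Q.
2Q: tangent at (21, 7): λ = (3·21² + 36)/(2·7) ≡ 45/14. 14⁻¹ ≡ 47 (mod 73), so λ ≡ 45·47 ≡ 71.
  x = λ² - 21 - 21 = 5041 - 42 ≡ 35; y = λ·(21 - 35) - 7 ≡ 21. → (35, 21)
3Q: (35, 21) + (21, 7). λ = (7 - 21)/(21 - 35) ≡ 59/59 mod 73. 59⁻¹ ≡ 26 (mod 73), so λ ≡ 1.
  x = λ² - 35 - 21 = 1 - 56 ≡ 18; y = λ·(35 - 18) - 21 ≡ 69. → (18, 69)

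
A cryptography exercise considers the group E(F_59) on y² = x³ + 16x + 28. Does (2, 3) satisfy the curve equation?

y² = 3² ≡ 9; x³ + 16x + 28 = 68 ≡ 9 (mod 59). 9 = 9.

yes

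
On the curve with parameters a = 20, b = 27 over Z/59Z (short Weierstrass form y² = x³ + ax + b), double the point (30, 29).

tangent at (30, 29): λ = (3·30² + 20)/(2·29) ≡ 6/58. 58⁻¹ ≡ 58 (mod 59) since 58·58 = 3364 ≡ 1, so λ ≡ 6·58 ≡ 53.
  x = λ² - 30 - 30 = 2809 - 60 ≡ 35; y = λ·(30 - 35) - 29 ≡ 1. → (35, 1)

(35, 1)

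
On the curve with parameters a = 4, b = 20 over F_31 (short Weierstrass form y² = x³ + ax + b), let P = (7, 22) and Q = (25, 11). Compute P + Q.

(1, 26)

(7, 22) + (25, 11). λ = (11 - 22)/(25 - 7) ≡ 20/18 mod 31. 18⁻¹ ≡ 19 (mod 31), so λ ≡ 8.
  x = λ² - 7 - 25 = 64 - 32 ≡ 1; y = λ·(7 - 1) - 22 ≡ 26. → (1, 26)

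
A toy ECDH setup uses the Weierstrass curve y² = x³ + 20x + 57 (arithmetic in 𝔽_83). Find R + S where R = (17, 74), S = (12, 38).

(66, 38)

(17, 74) + (12, 38). λ = (38 - 74)/(12 - 17) ≡ 47/78 mod 83. 78⁻¹ ≡ 33 (mod 83), so λ ≡ 57.
  x = λ² - 17 - 12 = 3249 - 29 ≡ 66; y = λ·(17 - 66) - 74 ≡ 38. → (66, 38)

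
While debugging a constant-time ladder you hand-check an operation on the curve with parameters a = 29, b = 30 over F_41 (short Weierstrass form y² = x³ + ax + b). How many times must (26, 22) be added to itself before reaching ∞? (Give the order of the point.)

2P: tangent at (26, 22): λ = (3·26² + 29)/(2·22) ≡ 7/3. 3⁻¹ ≡ 14 (mod 41) since 3·14 = 42 ≡ 1, so λ ≡ 7·14 ≡ 16.
  x = λ² - 26 - 26 = 256 - 52 ≡ 40; y = λ·(26 - 40) - 22 ≡ 0. → (40, 0)
3P: (40, 0) + (26, 22). λ = (22 - 0)/(26 - 40) ≡ 22/27 mod 41. 27⁻¹ ≡ 38 (mod 41), so λ ≡ 16.
  x = λ² - 40 - 26 = 256 - 66 ≡ 26; y = λ·(40 - 26) - 0 ≡ 19. → (26, 19)
4P: (26, 19) + (26, 22): same x and y₁ ≡ -y₂, so the sum is ∞.
4P = ∞, so the order is 4.

4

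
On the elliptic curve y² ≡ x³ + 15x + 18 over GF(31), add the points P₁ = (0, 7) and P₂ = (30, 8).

(2, 26)

(0, 7) + (30, 8). λ = (8 - 7)/(30 - 0) ≡ 1/30 mod 31. 30⁻¹ ≡ 30 (mod 31) since 30·30 = 900 ≡ 1, so λ ≡ 30.
  x = λ² - 0 - 30 = 900 - 30 ≡ 2; y = λ·(0 - 2) - 7 ≡ 26. → (2, 26)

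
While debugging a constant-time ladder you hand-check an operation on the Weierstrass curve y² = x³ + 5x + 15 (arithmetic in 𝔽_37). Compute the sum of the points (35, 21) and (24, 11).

(25, 15)

(35, 21) + (24, 11). λ = (11 - 21)/(24 - 35) ≡ 27/26 mod 37. 26⁻¹ ≡ 10 (mod 37), so λ ≡ 11.
  x = λ² - 35 - 24 = 121 - 59 ≡ 25; y = λ·(35 - 25) - 21 ≡ 15. → (25, 15)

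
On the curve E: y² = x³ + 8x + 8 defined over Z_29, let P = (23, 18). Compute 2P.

(12, 11)

tangent at (23, 18): λ = (3·23² + 8)/(2·18) ≡ 0/7. 7⁻¹ ≡ 25 (mod 29), so λ ≡ 0·25 ≡ 0.
  x = λ² - 23 - 23 = 0 - 46 ≡ 12; y = λ·(23 - 12) - 18 ≡ 11. → (12, 11)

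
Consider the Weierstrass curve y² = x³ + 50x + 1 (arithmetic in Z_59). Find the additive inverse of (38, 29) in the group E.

-(38, 29) = (38, -29 mod 59) = (38, 30).

(38, 30)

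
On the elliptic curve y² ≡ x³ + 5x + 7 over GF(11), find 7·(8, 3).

Write G = (8, 3).
Double-and-add on 7 = (111)₂. Start with G = (8, 3) for the leading 1-bit.
double: tangent at (8, 3): λ = (3·8² + 5)/(2·3) ≡ 10/6. 6⁻¹ ≡ 2 (mod 11) since 6·2 = 12 ≡ 1, so λ ≡ 10·2 ≡ 9.
  x = λ² - 8 - 8 = 81 - 16 ≡ 10; y = λ·(8 - 10) - 3 ≡ 1. → (10, 1)
add G: (10, 1) + (8, 3). λ = (3 - 1)/(8 - 10) ≡ 2/9 mod 11. 9⁻¹ ≡ 5 (mod 11) since 9·5 = 45 ≡ 1, so λ ≡ 10.
  x = λ² - 10 - 8 = 100 - 18 ≡ 5; y = λ·(10 - 5) - 1 ≡ 5. → (5, 5)
double: tangent at (5, 5): λ = (3·5² + 5)/(2·5) ≡ 3/10. 10⁻¹ ≡ 10 (mod 11) since 10·10 = 100 ≡ 1, so λ ≡ 3·10 ≡ 8.
  x = λ² - 5 - 5 = 64 - 10 ≡ 10; y = λ·(5 - 10) - 5 ≡ 10. → (10, 10)
add G: (10, 10) + (8, 3). λ = (3 - 10)/(8 - 10) ≡ 4/9 mod 11. 9⁻¹ ≡ 5 (mod 11) since 9·5 = 45 ≡ 1, so λ ≡ 9.
  x = λ² - 10 - 8 = 81 - 18 ≡ 8; y = λ·(10 - 8) - 10 ≡ 8. → (8, 8)

(8, 8)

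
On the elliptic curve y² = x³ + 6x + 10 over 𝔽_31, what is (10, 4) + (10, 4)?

tangent at (10, 4): λ = (3·10² + 6)/(2·4) ≡ 27/8. 8⁻¹ ≡ 4 (mod 31), so λ ≡ 27·4 ≡ 15.
  x = λ² - 10 - 10 = 225 - 20 ≡ 19; y = λ·(10 - 19) - 4 ≡ 16. → (19, 16)

(19, 16)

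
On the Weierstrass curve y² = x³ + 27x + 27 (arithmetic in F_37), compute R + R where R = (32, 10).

tangent at (32, 10): λ = (3·32² + 27)/(2·10) ≡ 28/20. 20⁻¹ ≡ 13 (mod 37), so λ ≡ 28·13 ≡ 31.
  x = λ² - 32 - 32 = 961 - 64 ≡ 9; y = λ·(32 - 9) - 10 ≡ 0. → (9, 0)

(9, 0)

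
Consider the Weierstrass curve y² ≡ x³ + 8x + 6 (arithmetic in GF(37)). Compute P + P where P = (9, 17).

tangent at (9, 17): λ = (3·9² + 8)/(2·17) ≡ 29/34. 34⁻¹ ≡ 12 (mod 37) since 34·12 = 408 ≡ 1, so λ ≡ 29·12 ≡ 15.
  x = λ² - 9 - 9 = 225 - 18 ≡ 22; y = λ·(9 - 22) - 17 ≡ 10. → (22, 10)

(22, 10)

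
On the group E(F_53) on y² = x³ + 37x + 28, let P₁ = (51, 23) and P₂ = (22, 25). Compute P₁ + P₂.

(51, 23) + (22, 25). λ = (25 - 23)/(22 - 51) ≡ 2/24 mod 53. 24⁻¹ ≡ 42 (mod 53) since 24·42 = 1008 ≡ 1, so λ ≡ 31.
  x = λ² - 51 - 22 = 961 - 73 ≡ 40; y = λ·(51 - 40) - 23 ≡ 0. → (40, 0)

(40, 0)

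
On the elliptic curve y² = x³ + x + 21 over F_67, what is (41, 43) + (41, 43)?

tangent at (41, 43): λ = (3·41² + 1)/(2·43) ≡ 19/19. 19⁻¹ ≡ 60 (mod 67) since 19·60 = 1140 ≡ 1, so λ ≡ 19·60 ≡ 1.
  x = λ² - 41 - 41 = 1 - 82 ≡ 53; y = λ·(41 - 53) - 43 ≡ 12. → (53, 12)

(53, 12)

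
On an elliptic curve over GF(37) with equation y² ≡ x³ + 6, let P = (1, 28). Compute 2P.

(34, 33)

tangent at (1, 28): λ = (3·1² + 0)/(2·28) ≡ 3/19. 19⁻¹ ≡ 2 (mod 37), so λ ≡ 3·2 ≡ 6.
  x = λ² - 1 - 1 = 36 - 2 ≡ 34; y = λ·(1 - 34) - 28 ≡ 33. → (34, 33)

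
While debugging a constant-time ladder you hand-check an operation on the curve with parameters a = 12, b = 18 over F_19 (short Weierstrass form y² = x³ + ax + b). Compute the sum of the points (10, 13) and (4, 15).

(10, 13) + (4, 15). λ = (15 - 13)/(4 - 10) ≡ 2/13 mod 19. 13⁻¹ ≡ 3 (mod 19), so λ ≡ 6.
  x = λ² - 10 - 4 = 36 - 14 ≡ 3; y = λ·(10 - 3) - 13 ≡ 10. → (3, 10)

(3, 10)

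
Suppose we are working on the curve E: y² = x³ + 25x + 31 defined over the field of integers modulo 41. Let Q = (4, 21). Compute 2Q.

tangent at (4, 21): λ = (3·4² + 25)/(2·21) ≡ 32/1. 1⁻¹ ≡ 1 (mod 41), so λ ≡ 32·1 ≡ 32.
  x = λ² - 4 - 4 = 1024 - 8 ≡ 32; y = λ·(4 - 32) - 21 ≡ 26. → (32, 26)

(32, 26)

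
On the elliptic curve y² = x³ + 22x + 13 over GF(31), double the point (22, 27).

(23, 10)

tangent at (22, 27): λ = (3·22² + 22)/(2·27) ≡ 17/23. 23⁻¹ ≡ 27 (mod 31), so λ ≡ 17·27 ≡ 25.
  x = λ² - 22 - 22 = 625 - 44 ≡ 23; y = λ·(22 - 23) - 27 ≡ 10. → (23, 10)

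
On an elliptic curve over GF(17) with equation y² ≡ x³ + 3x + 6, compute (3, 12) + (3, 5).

The two points share x = 3 and their y-coordinates satisfy 12 + 5 ≡ 0 (mod 17), so they are inverses. Their sum is the point at infinity.

O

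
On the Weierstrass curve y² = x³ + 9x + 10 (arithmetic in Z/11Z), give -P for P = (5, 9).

-(5, 9) = (5, -9 mod 11) = (5, 2).

(5, 2)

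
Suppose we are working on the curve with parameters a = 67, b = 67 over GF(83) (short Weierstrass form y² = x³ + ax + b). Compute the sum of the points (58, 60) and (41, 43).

(68, 13)

(58, 60) + (41, 43). λ = (43 - 60)/(41 - 58) ≡ 66/66 mod 83. 66⁻¹ ≡ 39 (mod 83) since 66·39 = 2574 ≡ 1, so λ ≡ 1.
  x = λ² - 58 - 41 = 1 - 99 ≡ 68; y = λ·(58 - 68) - 60 ≡ 13. → (68, 13)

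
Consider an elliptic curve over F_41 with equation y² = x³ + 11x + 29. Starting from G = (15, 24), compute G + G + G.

Repeated addition: build up to 3G.
2G: tangent at (15, 24): λ = (3·15² + 11)/(2·24) ≡ 30/7. 7⁻¹ ≡ 6 (mod 41), so λ ≡ 30·6 ≡ 16.
  x = λ² - 15 - 15 = 256 - 30 ≡ 21; y = λ·(15 - 21) - 24 ≡ 3. → (21, 3)
3G: (21, 3) + (15, 24). λ = (24 - 3)/(15 - 21) ≡ 21/35 mod 41. 35⁻¹ ≡ 34 (mod 41), so λ ≡ 17.
  x = λ² - 21 - 15 = 289 - 36 ≡ 7; y = λ·(21 - 7) - 3 ≡ 30. → (7, 30)

(7, 30)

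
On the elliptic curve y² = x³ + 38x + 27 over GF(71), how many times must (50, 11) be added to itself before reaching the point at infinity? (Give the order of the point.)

2P: tangent at (50, 11): λ = (3·50² + 38)/(2·11) ≡ 12/22. 22⁻¹ ≡ 42 (mod 71) since 22·42 = 924 ≡ 1, so λ ≡ 12·42 ≡ 7.
  x = λ² - 50 - 50 = 49 - 100 ≡ 20; y = λ·(50 - 20) - 11 ≡ 57. → (20, 57)
3P: (20, 57) + (50, 11). λ = (11 - 57)/(50 - 20) ≡ 25/30 mod 71. 30⁻¹ ≡ 45 (mod 71), so λ ≡ 60.
  x = λ² - 20 - 50 = 3600 - 70 ≡ 51; y = λ·(20 - 51) - 57 ≡ 0. → (51, 0)
4P: (51, 0) + (50, 11). λ = (11 - 0)/(50 - 51) ≡ 11/70 mod 71. 70⁻¹ ≡ 70 (mod 71), so λ ≡ 60.
  x = λ² - 51 - 50 = 3600 - 101 ≡ 20; y = λ·(51 - 20) - 0 ≡ 14. → (20, 14)
5P: (20, 14) + (50, 11). λ = (11 - 14)/(50 - 20) ≡ 68/30 mod 71. 30⁻¹ ≡ 45 (mod 71) since 30·45 = 1350 ≡ 1, so λ ≡ 7.
  x = λ² - 20 - 50 = 49 - 70 ≡ 50; y = λ·(20 - 50) - 14 ≡ 60. → (50, 60)
6P: (50, 60) + (50, 11): same x and y₁ ≡ -y₂, so the sum is the point at infinity.
6P = the point at infinity, so the order is 6.

6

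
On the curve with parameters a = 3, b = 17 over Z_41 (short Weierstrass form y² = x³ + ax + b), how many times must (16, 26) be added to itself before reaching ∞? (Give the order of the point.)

8

2P: tangent at (16, 26): λ = (3·16² + 3)/(2·26) ≡ 33/11. 11⁻¹ ≡ 15 (mod 41), so λ ≡ 33·15 ≡ 3.
  x = λ² - 16 - 16 = 9 - 32 ≡ 18; y = λ·(16 - 18) - 26 ≡ 9. → (18, 9)
3P: (18, 9) + (16, 26). λ = (26 - 9)/(16 - 18) ≡ 17/39 mod 41. 39⁻¹ ≡ 20 (mod 41) since 39·20 = 780 ≡ 1, so λ ≡ 12.
  x = λ² - 18 - 16 = 144 - 34 ≡ 28; y = λ·(18 - 28) - 9 ≡ 35. → (28, 35)
4P: (28, 35) + (16, 26). λ = (26 - 35)/(16 - 28) ≡ 32/29 mod 41. 29⁻¹ ≡ 17 (mod 41) since 29·17 = 493 ≡ 1, so λ ≡ 11.
  x = λ² - 28 - 16 = 121 - 44 ≡ 36; y = λ·(28 - 36) - 35 ≡ 0. → (36, 0)
5P: (36, 0) + (16, 26). λ = (26 - 0)/(16 - 36) ≡ 26/21 mod 41. 21⁻¹ ≡ 2 (mod 41), so λ ≡ 11.
  x = λ² - 36 - 16 = 121 - 52 ≡ 28; y = λ·(36 - 28) - 0 ≡ 6. → (28, 6)
6P: (28, 6) + (16, 26). λ = (26 - 6)/(16 - 28) ≡ 20/29 mod 41. 29⁻¹ ≡ 17 (mod 41) since 29·17 = 493 ≡ 1, so λ ≡ 12.
  x = λ² - 28 - 16 = 144 - 44 ≡ 18; y = λ·(28 - 18) - 6 ≡ 32. → (18, 32)
7P: (18, 32) + (16, 26). λ = (26 - 32)/(16 - 18) ≡ 35/39 mod 41. 39⁻¹ ≡ 20 (mod 41) since 39·20 = 780 ≡ 1, so λ ≡ 3.
  x = λ² - 18 - 16 = 9 - 34 ≡ 16; y = λ·(18 - 16) - 32 ≡ 15. → (16, 15)
8P: (16, 15) + (16, 26): same x and y₁ ≡ -y₂, so the sum is ∞.
8P = ∞, so the order is 8.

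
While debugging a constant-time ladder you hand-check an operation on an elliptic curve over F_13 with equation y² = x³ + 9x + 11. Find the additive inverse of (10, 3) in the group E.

(10, 10)

-(10, 3) = (10, -3 mod 13) = (10, 10).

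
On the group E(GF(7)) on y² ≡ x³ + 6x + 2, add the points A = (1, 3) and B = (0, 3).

(6, 4)

(1, 3) + (0, 3). λ = (3 - 3)/(0 - 1) ≡ 0/6 mod 7. 6⁻¹ ≡ 6 (mod 7) since 6·6 = 36 ≡ 1, so λ ≡ 0.
  x = λ² - 1 - 0 = 0 - 1 ≡ 6; y = λ·(1 - 6) - 3 ≡ 4. → (6, 4)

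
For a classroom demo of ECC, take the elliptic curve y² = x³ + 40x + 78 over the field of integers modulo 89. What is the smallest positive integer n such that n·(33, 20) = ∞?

4

2P: tangent at (33, 20): λ = (3·33² + 40)/(2·20) ≡ 14/40. 40⁻¹ ≡ 69 (mod 89), so λ ≡ 14·69 ≡ 76.
  x = λ² - 33 - 33 = 5776 - 66 ≡ 14; y = λ·(33 - 14) - 20 ≡ 0. → (14, 0)
3P: (14, 0) + (33, 20). λ = (20 - 0)/(33 - 14) ≡ 20/19 mod 89. 19⁻¹ ≡ 75 (mod 89), so λ ≡ 76.
  x = λ² - 14 - 33 = 5776 - 47 ≡ 33; y = λ·(14 - 33) - 0 ≡ 69. → (33, 69)
4P: (33, 69) + (33, 20): same x and y₁ ≡ -y₂, so the sum is ∞.
4P = ∞, so the order is 4.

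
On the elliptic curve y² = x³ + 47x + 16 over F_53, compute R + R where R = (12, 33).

tangent at (12, 33): λ = (3·12² + 47)/(2·33) ≡ 2/13. 13⁻¹ ≡ 49 (mod 53), so λ ≡ 2·49 ≡ 45.
  x = λ² - 12 - 12 = 2025 - 24 ≡ 40; y = λ·(12 - 40) - 33 ≡ 32. → (40, 32)

(40, 32)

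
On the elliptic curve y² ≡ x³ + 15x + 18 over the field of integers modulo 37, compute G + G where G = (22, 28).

(3, 33)

tangent at (22, 28): λ = (3·22² + 15)/(2·28) ≡ 24/19. 19⁻¹ ≡ 2 (mod 37), so λ ≡ 24·2 ≡ 11.
  x = λ² - 22 - 22 = 121 - 44 ≡ 3; y = λ·(22 - 3) - 28 ≡ 33. → (3, 33)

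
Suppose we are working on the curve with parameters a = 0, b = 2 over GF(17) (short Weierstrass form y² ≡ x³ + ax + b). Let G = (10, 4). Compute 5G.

(8, 2)

Double-and-add on 5 = (101)₂. Start with G = (10, 4) for the leading 1-bit.
double: tangent at (10, 4): λ = (3·10² + 0)/(2·4) ≡ 11/8. 8⁻¹ ≡ 15 (mod 17), so λ ≡ 11·15 ≡ 12.
  x = λ² - 10 - 10 = 144 - 20 ≡ 5; y = λ·(10 - 5) - 4 ≡ 5. → (5, 5)
double: tangent at (5, 5): λ = (3·5² + 0)/(2·5) ≡ 7/10. 10⁻¹ ≡ 12 (mod 17) since 10·12 = 120 ≡ 1, so λ ≡ 7·12 ≡ 16.
  x = λ² - 5 - 5 = 256 - 10 ≡ 8; y = λ·(5 - 8) - 5 ≡ 15. → (8, 15)
add G: (8, 15) + (10, 4). λ = (4 - 15)/(10 - 8) ≡ 6/2 mod 17. 2⁻¹ ≡ 9 (mod 17) since 2·9 = 18 ≡ 1, so λ ≡ 3.
  x = λ² - 8 - 10 = 9 - 18 ≡ 8; y = λ·(8 - 8) - 15 ≡ 2. → (8, 2)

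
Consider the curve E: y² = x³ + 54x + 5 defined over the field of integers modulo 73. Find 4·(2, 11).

Write G = (2, 11).
Double-and-add on 4 = (100)₂. Start with G = (2, 11) for the leading 1-bit.
double: tangent at (2, 11): λ = (3·2² + 54)/(2·11) ≡ 66/22. 22⁻¹ ≡ 10 (mod 73) since 22·10 = 220 ≡ 1, so λ ≡ 66·10 ≡ 3.
  x = λ² - 2 - 2 = 9 - 4 ≡ 5; y = λ·(2 - 5) - 11 ≡ 53. → (5, 53)
double: tangent at (5, 53): λ = (3·5² + 54)/(2·53) ≡ 56/33. 33⁻¹ ≡ 31 (mod 73), so λ ≡ 56·31 ≡ 57.
  x = λ² - 5 - 5 = 3249 - 10 ≡ 27; y = λ·(5 - 27) - 53 ≡ 7. → (27, 7)

(27, 7)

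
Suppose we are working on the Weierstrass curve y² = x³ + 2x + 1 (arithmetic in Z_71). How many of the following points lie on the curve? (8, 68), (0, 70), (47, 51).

(8, 68): 68² ≡ 9, rhs ≡ 32 → off.
(0, 70): 70² ≡ 1, rhs ≡ 1 → on.
(47, 51): 51² ≡ 45, rhs ≡ 45 → on.

2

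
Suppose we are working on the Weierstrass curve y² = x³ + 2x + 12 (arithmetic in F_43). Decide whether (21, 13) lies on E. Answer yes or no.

no

y² = 13² ≡ 40; x³ + 2x + 12 = 9315 ≡ 27 (mod 43). 40 ≠ 27.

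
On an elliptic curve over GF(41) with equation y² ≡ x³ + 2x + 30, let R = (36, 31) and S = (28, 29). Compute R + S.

(36, 10)

(36, 31) + (28, 29). λ = (29 - 31)/(28 - 36) ≡ 39/33 mod 41. 33⁻¹ ≡ 5 (mod 41), so λ ≡ 31.
  x = λ² - 36 - 28 = 961 - 64 ≡ 36; y = λ·(36 - 36) - 31 ≡ 10. → (36, 10)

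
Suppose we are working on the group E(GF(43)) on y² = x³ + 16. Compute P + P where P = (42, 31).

tangent at (42, 31): λ = (3·42² + 0)/(2·31) ≡ 3/19. 19⁻¹ ≡ 34 (mod 43) since 19·34 = 646 ≡ 1, so λ ≡ 3·34 ≡ 16.
  x = λ² - 42 - 42 = 256 - 84 ≡ 0; y = λ·(42 - 0) - 31 ≡ 39. → (0, 39)

(0, 39)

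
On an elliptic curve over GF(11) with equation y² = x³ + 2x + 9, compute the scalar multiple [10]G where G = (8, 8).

O

Double-and-add on 10 = (1010)₂. Start with G = (8, 8) for the leading 1-bit.
double: tangent at (8, 8): λ = (3·8² + 2)/(2·8) ≡ 7/5. 5⁻¹ ≡ 9 (mod 11), so λ ≡ 7·9 ≡ 8.
  x = λ² - 8 - 8 = 64 - 16 ≡ 4; y = λ·(8 - 4) - 8 ≡ 2. → (4, 2)
double: tangent at (4, 2): λ = (3·4² + 2)/(2·2) ≡ 6/4. 4⁻¹ ≡ 3 (mod 11) since 4·3 = 12 ≡ 1, so λ ≡ 6·3 ≡ 7.
  x = λ² - 4 - 4 = 49 - 8 ≡ 8; y = λ·(4 - 8) - 2 ≡ 3. → (8, 3)
add G: (8, 3) + (8, 8): same x and y₁ ≡ -y₂, so the sum is the point at infinity.
double: the point at infinity + the point at infinity = the point at infinity (identity).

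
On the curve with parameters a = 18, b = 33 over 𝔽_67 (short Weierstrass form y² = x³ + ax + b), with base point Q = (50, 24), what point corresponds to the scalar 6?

Double-and-add on 6 = (110)₂. Start with Q = (50, 24) for the leading 1-bit.
double: tangent at (50, 24): λ = (3·50² + 18)/(2·24) ≡ 14/48. 48⁻¹ ≡ 7 (mod 67), so λ ≡ 14·7 ≡ 31.
  x = λ² - 50 - 50 = 961 - 100 ≡ 57; y = λ·(50 - 57) - 24 ≡ 27. → (57, 27)
add Q: (57, 27) + (50, 24). λ = (24 - 27)/(50 - 57) ≡ 64/60 mod 67. 60⁻¹ ≡ 19 (mod 67) since 60·19 = 1140 ≡ 1, so λ ≡ 10.
  x = λ² - 57 - 50 = 100 - 107 ≡ 60; y = λ·(57 - 60) - 27 ≡ 10. → (60, 10)
double: tangent at (60, 10): λ = (3·60² + 18)/(2·10) ≡ 31/20. 20⁻¹ ≡ 57 (mod 67), so λ ≡ 31·57 ≡ 25.
  x = λ² - 60 - 60 = 625 - 120 ≡ 36; y = λ·(60 - 36) - 10 ≡ 54. → (36, 54)

(36, 54)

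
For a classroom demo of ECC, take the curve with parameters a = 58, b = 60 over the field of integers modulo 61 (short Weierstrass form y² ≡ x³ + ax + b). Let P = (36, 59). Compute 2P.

(23, 18)

tangent at (36, 59): λ = (3·36² + 58)/(2·59) ≡ 42/57. 57⁻¹ ≡ 15 (mod 61), so λ ≡ 42·15 ≡ 20.
  x = λ² - 36 - 36 = 400 - 72 ≡ 23; y = λ·(36 - 23) - 59 ≡ 18. → (23, 18)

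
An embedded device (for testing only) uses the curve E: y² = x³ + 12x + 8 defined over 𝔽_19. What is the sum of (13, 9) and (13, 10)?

The two points share x = 13 and their y-coordinates satisfy 9 + 10 ≡ 0 (mod 19), so they are inverses. Their sum is ∞.

O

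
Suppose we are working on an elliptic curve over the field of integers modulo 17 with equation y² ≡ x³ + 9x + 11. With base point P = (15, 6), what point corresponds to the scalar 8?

(16, 16)

Double-and-add on 8 = (1000)₂. Start with P = (15, 6) for the leading 1-bit.
double: tangent at (15, 6): λ = (3·15² + 9)/(2·6) ≡ 4/12. 12⁻¹ ≡ 10 (mod 17), so λ ≡ 4·10 ≡ 6.
  x = λ² - 15 - 15 = 36 - 30 ≡ 6; y = λ·(15 - 6) - 6 ≡ 14. → (6, 14)
double: tangent at (6, 14): λ = (3·6² + 9)/(2·14) ≡ 15/11. 11⁻¹ ≡ 14 (mod 17), so λ ≡ 15·14 ≡ 6.
  x = λ² - 6 - 6 = 36 - 12 ≡ 7; y = λ·(6 - 7) - 14 ≡ 14. → (7, 14)
double: tangent at (7, 14): λ = (3·7² + 9)/(2·14) ≡ 3/11. 11⁻¹ ≡ 14 (mod 17), so λ ≡ 3·14 ≡ 8.
  x = λ² - 7 - 7 = 64 - 14 ≡ 16; y = λ·(7 - 16) - 14 ≡ 16. → (16, 16)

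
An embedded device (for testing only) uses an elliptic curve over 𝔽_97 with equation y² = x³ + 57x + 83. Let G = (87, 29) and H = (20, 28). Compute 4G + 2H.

First 4G:
Repeated addition: build up to 4G.
2G: tangent at (87, 29): λ = (3·87² + 57)/(2·29) ≡ 66/58. 58⁻¹ ≡ 92 (mod 97) since 58·92 = 5336 ≡ 1, so λ ≡ 66·92 ≡ 58.
  x = λ² - 87 - 87 = 3364 - 174 ≡ 86; y = λ·(87 - 86) - 29 ≡ 29. → (86, 29)
3G: (86, 29) + (87, 29). λ = (29 - 29)/(87 - 86) ≡ 0/1 mod 97. 1⁻¹ ≡ 1 (mod 97), so λ ≡ 0.
  x = λ² - 86 - 87 = 0 - 173 ≡ 21; y = λ·(86 - 21) - 29 ≡ 68. → (21, 68)
4G: (21, 68) + (87, 29). λ = (29 - 68)/(87 - 21) ≡ 58/66 mod 97. 66⁻¹ ≡ 25 (mod 97) since 66·25 = 1650 ≡ 1, so λ ≡ 92.
  x = λ² - 21 - 87 = 8464 - 108 ≡ 14; y = λ·(21 - 14) - 68 ≡ 91. → (14, 91)
4G = (14, 91).
Next 2H:
Repeated addition: build up to 2H.
2H: tangent at (20, 28): λ = (3·20² + 57)/(2·28) ≡ 93/56. 56⁻¹ ≡ 26 (mod 97) since 56·26 = 1456 ≡ 1, so λ ≡ 93·26 ≡ 90.
  x = λ² - 20 - 20 = 8100 - 40 ≡ 9; y = λ·(20 - 9) - 28 ≡ 89. → (9, 89)
2H = (9, 89).
Finally 4G + 2H:
(14, 91) + (9, 89). λ = (89 - 91)/(9 - 14) ≡ 95/92 mod 97. 92⁻¹ ≡ 58 (mod 97) since 92·58 = 5336 ≡ 1, so λ ≡ 78.
  x = λ² - 14 - 9 = 6084 - 23 ≡ 47; y = λ·(14 - 47) - 91 ≡ 51. → (47, 51)

(47, 51)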